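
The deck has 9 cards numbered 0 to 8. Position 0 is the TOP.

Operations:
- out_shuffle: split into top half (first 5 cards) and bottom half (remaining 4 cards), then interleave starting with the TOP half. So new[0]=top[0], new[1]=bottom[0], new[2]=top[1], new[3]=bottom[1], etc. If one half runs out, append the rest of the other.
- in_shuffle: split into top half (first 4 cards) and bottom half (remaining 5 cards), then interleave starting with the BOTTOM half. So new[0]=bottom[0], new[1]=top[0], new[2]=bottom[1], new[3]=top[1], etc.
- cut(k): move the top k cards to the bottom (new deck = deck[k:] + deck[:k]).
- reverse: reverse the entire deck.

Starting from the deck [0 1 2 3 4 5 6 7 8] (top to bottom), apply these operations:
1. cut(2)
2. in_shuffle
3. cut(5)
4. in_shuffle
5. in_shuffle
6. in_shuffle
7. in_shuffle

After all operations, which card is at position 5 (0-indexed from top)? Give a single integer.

Answer: 2

Derivation:
After op 1 (cut(2)): [2 3 4 5 6 7 8 0 1]
After op 2 (in_shuffle): [6 2 7 3 8 4 0 5 1]
After op 3 (cut(5)): [4 0 5 1 6 2 7 3 8]
After op 4 (in_shuffle): [6 4 2 0 7 5 3 1 8]
After op 5 (in_shuffle): [7 6 5 4 3 2 1 0 8]
After op 6 (in_shuffle): [3 7 2 6 1 5 0 4 8]
After op 7 (in_shuffle): [1 3 5 7 0 2 4 6 8]
Position 5: card 2.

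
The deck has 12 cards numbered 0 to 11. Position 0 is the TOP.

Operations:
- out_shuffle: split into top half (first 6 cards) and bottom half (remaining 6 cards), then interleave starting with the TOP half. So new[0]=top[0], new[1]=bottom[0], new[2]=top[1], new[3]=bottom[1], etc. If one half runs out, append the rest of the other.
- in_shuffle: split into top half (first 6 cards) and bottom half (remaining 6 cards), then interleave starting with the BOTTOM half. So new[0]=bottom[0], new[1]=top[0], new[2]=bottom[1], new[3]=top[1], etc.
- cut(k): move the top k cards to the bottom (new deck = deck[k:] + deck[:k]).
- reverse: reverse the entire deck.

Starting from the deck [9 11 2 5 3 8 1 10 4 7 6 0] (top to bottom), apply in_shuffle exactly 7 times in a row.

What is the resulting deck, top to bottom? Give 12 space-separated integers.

After op 1 (in_shuffle): [1 9 10 11 4 2 7 5 6 3 0 8]
After op 2 (in_shuffle): [7 1 5 9 6 10 3 11 0 4 8 2]
After op 3 (in_shuffle): [3 7 11 1 0 5 4 9 8 6 2 10]
After op 4 (in_shuffle): [4 3 9 7 8 11 6 1 2 0 10 5]
After op 5 (in_shuffle): [6 4 1 3 2 9 0 7 10 8 5 11]
After op 6 (in_shuffle): [0 6 7 4 10 1 8 3 5 2 11 9]
After op 7 (in_shuffle): [8 0 3 6 5 7 2 4 11 10 9 1]

Answer: 8 0 3 6 5 7 2 4 11 10 9 1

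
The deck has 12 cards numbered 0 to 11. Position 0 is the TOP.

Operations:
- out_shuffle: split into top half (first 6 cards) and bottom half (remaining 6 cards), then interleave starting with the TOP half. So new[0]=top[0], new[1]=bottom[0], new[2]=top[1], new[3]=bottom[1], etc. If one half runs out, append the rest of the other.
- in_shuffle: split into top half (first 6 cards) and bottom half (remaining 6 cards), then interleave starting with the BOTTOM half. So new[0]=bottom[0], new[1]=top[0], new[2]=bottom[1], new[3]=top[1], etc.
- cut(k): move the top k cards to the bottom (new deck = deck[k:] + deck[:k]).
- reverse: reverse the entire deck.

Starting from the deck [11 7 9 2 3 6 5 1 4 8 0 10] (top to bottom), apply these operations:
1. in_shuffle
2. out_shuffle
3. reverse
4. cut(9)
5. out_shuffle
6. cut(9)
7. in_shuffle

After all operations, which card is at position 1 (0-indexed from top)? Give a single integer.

After op 1 (in_shuffle): [5 11 1 7 4 9 8 2 0 3 10 6]
After op 2 (out_shuffle): [5 8 11 2 1 0 7 3 4 10 9 6]
After op 3 (reverse): [6 9 10 4 3 7 0 1 2 11 8 5]
After op 4 (cut(9)): [11 8 5 6 9 10 4 3 7 0 1 2]
After op 5 (out_shuffle): [11 4 8 3 5 7 6 0 9 1 10 2]
After op 6 (cut(9)): [1 10 2 11 4 8 3 5 7 6 0 9]
After op 7 (in_shuffle): [3 1 5 10 7 2 6 11 0 4 9 8]
Position 1: card 1.

Answer: 1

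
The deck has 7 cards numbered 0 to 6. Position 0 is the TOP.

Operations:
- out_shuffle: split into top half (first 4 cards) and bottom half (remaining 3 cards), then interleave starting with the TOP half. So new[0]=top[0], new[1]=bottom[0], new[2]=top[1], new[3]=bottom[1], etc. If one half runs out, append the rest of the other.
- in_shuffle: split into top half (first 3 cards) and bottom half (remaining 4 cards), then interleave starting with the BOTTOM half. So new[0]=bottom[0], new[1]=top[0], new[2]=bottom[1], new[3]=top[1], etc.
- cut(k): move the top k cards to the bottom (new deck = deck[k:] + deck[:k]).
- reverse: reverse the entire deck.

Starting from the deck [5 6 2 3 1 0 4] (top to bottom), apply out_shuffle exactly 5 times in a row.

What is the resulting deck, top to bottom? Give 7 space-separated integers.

After op 1 (out_shuffle): [5 1 6 0 2 4 3]
After op 2 (out_shuffle): [5 2 1 4 6 3 0]
After op 3 (out_shuffle): [5 6 2 3 1 0 4]
After op 4 (out_shuffle): [5 1 6 0 2 4 3]
After op 5 (out_shuffle): [5 2 1 4 6 3 0]

Answer: 5 2 1 4 6 3 0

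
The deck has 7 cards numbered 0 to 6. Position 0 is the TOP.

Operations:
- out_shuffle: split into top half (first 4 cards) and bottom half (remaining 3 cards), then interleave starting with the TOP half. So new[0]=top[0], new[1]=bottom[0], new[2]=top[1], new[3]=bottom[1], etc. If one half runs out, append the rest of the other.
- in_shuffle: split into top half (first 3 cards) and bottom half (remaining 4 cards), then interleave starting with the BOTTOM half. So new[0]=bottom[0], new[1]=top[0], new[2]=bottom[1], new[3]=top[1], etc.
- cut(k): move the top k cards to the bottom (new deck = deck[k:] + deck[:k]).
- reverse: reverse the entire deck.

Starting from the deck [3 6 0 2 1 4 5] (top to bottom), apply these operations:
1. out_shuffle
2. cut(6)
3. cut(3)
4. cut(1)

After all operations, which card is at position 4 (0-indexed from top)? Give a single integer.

Answer: 3

Derivation:
After op 1 (out_shuffle): [3 1 6 4 0 5 2]
After op 2 (cut(6)): [2 3 1 6 4 0 5]
After op 3 (cut(3)): [6 4 0 5 2 3 1]
After op 4 (cut(1)): [4 0 5 2 3 1 6]
Position 4: card 3.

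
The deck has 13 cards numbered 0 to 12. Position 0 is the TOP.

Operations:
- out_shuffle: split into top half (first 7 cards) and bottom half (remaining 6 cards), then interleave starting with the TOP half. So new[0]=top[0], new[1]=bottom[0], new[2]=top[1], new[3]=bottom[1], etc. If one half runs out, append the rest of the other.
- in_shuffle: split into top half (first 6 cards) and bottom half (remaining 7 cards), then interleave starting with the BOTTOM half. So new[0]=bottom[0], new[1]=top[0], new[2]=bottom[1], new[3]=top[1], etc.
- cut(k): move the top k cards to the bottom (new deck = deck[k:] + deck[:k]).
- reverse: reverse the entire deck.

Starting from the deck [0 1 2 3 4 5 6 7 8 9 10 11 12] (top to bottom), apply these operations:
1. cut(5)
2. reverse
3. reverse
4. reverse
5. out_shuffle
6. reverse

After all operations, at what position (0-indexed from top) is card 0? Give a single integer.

Answer: 4

Derivation:
After op 1 (cut(5)): [5 6 7 8 9 10 11 12 0 1 2 3 4]
After op 2 (reverse): [4 3 2 1 0 12 11 10 9 8 7 6 5]
After op 3 (reverse): [5 6 7 8 9 10 11 12 0 1 2 3 4]
After op 4 (reverse): [4 3 2 1 0 12 11 10 9 8 7 6 5]
After op 5 (out_shuffle): [4 10 3 9 2 8 1 7 0 6 12 5 11]
After op 6 (reverse): [11 5 12 6 0 7 1 8 2 9 3 10 4]
Card 0 is at position 4.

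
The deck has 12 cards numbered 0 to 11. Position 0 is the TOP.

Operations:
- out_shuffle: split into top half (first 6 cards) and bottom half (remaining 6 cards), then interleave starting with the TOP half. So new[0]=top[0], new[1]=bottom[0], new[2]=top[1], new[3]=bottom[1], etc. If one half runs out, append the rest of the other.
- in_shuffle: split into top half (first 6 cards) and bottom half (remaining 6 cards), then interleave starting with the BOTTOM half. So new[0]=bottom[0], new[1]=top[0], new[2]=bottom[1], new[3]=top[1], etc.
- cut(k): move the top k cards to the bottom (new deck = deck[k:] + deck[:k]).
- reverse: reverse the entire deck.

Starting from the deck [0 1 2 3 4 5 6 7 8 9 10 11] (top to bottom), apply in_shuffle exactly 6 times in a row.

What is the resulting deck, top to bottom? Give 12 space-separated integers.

Answer: 11 10 9 8 7 6 5 4 3 2 1 0

Derivation:
After op 1 (in_shuffle): [6 0 7 1 8 2 9 3 10 4 11 5]
After op 2 (in_shuffle): [9 6 3 0 10 7 4 1 11 8 5 2]
After op 3 (in_shuffle): [4 9 1 6 11 3 8 0 5 10 2 7]
After op 4 (in_shuffle): [8 4 0 9 5 1 10 6 2 11 7 3]
After op 5 (in_shuffle): [10 8 6 4 2 0 11 9 7 5 3 1]
After op 6 (in_shuffle): [11 10 9 8 7 6 5 4 3 2 1 0]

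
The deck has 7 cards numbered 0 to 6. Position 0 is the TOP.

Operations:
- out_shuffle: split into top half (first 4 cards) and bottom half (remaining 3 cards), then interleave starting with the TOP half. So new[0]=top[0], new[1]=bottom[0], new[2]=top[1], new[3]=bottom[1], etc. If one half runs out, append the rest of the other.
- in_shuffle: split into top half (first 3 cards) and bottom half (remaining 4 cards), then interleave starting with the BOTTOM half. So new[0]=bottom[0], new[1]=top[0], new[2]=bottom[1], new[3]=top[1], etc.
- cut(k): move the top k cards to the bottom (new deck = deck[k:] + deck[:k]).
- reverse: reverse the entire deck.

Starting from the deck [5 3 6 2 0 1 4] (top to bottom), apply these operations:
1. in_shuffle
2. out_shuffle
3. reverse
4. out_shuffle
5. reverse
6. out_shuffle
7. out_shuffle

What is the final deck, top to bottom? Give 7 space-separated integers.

After op 1 (in_shuffle): [2 5 0 3 1 6 4]
After op 2 (out_shuffle): [2 1 5 6 0 4 3]
After op 3 (reverse): [3 4 0 6 5 1 2]
After op 4 (out_shuffle): [3 5 4 1 0 2 6]
After op 5 (reverse): [6 2 0 1 4 5 3]
After op 6 (out_shuffle): [6 4 2 5 0 3 1]
After op 7 (out_shuffle): [6 0 4 3 2 1 5]

Answer: 6 0 4 3 2 1 5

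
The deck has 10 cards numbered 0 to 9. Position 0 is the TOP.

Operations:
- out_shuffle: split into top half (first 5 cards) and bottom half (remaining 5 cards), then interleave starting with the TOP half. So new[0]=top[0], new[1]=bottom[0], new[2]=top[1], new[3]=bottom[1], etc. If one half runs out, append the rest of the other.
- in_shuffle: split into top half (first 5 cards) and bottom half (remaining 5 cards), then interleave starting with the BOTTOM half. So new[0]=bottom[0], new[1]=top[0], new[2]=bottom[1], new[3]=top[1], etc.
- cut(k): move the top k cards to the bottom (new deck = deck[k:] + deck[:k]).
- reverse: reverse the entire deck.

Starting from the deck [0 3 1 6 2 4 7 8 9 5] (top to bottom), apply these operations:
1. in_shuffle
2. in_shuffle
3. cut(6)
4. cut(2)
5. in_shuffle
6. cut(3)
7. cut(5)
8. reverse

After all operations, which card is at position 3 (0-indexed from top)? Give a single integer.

Answer: 7

Derivation:
After op 1 (in_shuffle): [4 0 7 3 8 1 9 6 5 2]
After op 2 (in_shuffle): [1 4 9 0 6 7 5 3 2 8]
After op 3 (cut(6)): [5 3 2 8 1 4 9 0 6 7]
After op 4 (cut(2)): [2 8 1 4 9 0 6 7 5 3]
After op 5 (in_shuffle): [0 2 6 8 7 1 5 4 3 9]
After op 6 (cut(3)): [8 7 1 5 4 3 9 0 2 6]
After op 7 (cut(5)): [3 9 0 2 6 8 7 1 5 4]
After op 8 (reverse): [4 5 1 7 8 6 2 0 9 3]
Position 3: card 7.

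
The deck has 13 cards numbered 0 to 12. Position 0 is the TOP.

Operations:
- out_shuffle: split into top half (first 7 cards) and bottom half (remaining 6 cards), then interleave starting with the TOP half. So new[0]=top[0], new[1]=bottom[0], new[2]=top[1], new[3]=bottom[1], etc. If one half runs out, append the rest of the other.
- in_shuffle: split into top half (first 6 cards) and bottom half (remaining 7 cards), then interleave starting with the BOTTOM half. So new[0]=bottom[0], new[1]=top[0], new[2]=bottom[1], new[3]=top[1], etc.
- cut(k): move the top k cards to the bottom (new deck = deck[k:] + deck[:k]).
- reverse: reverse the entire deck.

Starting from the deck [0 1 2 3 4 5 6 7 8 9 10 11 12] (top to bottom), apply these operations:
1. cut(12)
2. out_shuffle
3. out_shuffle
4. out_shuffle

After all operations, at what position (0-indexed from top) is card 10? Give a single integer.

After op 1 (cut(12)): [12 0 1 2 3 4 5 6 7 8 9 10 11]
After op 2 (out_shuffle): [12 6 0 7 1 8 2 9 3 10 4 11 5]
After op 3 (out_shuffle): [12 9 6 3 0 10 7 4 1 11 8 5 2]
After op 4 (out_shuffle): [12 4 9 1 6 11 3 8 0 5 10 2 7]
Card 10 is at position 10.

Answer: 10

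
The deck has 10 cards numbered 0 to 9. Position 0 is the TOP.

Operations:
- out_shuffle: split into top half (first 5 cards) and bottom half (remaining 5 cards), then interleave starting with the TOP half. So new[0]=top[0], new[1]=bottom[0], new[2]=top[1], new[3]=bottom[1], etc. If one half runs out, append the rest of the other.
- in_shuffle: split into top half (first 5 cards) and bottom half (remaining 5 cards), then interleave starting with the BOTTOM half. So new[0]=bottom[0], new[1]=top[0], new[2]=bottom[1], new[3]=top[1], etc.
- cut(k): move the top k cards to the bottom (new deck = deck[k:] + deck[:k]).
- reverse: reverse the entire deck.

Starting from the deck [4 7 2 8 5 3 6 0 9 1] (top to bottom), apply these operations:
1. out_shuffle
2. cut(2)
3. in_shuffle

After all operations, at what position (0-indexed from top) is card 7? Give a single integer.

Answer: 1

Derivation:
After op 1 (out_shuffle): [4 3 7 6 2 0 8 9 5 1]
After op 2 (cut(2)): [7 6 2 0 8 9 5 1 4 3]
After op 3 (in_shuffle): [9 7 5 6 1 2 4 0 3 8]
Card 7 is at position 1.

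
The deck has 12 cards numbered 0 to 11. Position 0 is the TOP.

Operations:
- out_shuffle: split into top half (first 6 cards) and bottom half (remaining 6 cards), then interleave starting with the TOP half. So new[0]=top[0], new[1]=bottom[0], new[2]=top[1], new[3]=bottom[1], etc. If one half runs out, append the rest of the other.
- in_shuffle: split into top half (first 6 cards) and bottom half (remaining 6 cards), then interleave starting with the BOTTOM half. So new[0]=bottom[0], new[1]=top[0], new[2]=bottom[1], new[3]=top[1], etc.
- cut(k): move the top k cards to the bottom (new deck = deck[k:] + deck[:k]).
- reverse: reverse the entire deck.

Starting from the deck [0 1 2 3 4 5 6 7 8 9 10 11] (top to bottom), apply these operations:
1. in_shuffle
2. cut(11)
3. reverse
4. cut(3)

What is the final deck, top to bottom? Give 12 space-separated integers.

Answer: 3 9 2 8 1 7 0 6 5 11 4 10

Derivation:
After op 1 (in_shuffle): [6 0 7 1 8 2 9 3 10 4 11 5]
After op 2 (cut(11)): [5 6 0 7 1 8 2 9 3 10 4 11]
After op 3 (reverse): [11 4 10 3 9 2 8 1 7 0 6 5]
After op 4 (cut(3)): [3 9 2 8 1 7 0 6 5 11 4 10]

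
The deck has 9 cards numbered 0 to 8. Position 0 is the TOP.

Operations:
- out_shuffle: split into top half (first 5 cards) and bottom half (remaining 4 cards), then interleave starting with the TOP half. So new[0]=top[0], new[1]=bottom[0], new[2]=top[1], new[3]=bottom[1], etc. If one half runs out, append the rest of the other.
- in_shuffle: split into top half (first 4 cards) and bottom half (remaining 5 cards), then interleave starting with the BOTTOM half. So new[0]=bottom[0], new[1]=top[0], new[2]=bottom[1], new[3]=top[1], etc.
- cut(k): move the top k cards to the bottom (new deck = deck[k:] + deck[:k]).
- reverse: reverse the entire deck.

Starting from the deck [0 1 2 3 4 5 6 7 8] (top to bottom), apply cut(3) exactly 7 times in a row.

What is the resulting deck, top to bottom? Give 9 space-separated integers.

Answer: 3 4 5 6 7 8 0 1 2

Derivation:
After op 1 (cut(3)): [3 4 5 6 7 8 0 1 2]
After op 2 (cut(3)): [6 7 8 0 1 2 3 4 5]
After op 3 (cut(3)): [0 1 2 3 4 5 6 7 8]
After op 4 (cut(3)): [3 4 5 6 7 8 0 1 2]
After op 5 (cut(3)): [6 7 8 0 1 2 3 4 5]
After op 6 (cut(3)): [0 1 2 3 4 5 6 7 8]
After op 7 (cut(3)): [3 4 5 6 7 8 0 1 2]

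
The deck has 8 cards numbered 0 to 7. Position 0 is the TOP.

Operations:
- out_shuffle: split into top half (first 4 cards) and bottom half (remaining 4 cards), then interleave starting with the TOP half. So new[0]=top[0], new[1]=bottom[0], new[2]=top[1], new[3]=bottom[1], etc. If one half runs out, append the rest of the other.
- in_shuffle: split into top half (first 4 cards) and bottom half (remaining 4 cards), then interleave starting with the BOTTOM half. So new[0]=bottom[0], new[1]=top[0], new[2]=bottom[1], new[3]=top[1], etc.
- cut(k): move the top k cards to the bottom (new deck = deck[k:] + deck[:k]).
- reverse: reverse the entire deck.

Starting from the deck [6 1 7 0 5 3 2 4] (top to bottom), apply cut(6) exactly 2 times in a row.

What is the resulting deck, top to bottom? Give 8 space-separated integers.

After op 1 (cut(6)): [2 4 6 1 7 0 5 3]
After op 2 (cut(6)): [5 3 2 4 6 1 7 0]

Answer: 5 3 2 4 6 1 7 0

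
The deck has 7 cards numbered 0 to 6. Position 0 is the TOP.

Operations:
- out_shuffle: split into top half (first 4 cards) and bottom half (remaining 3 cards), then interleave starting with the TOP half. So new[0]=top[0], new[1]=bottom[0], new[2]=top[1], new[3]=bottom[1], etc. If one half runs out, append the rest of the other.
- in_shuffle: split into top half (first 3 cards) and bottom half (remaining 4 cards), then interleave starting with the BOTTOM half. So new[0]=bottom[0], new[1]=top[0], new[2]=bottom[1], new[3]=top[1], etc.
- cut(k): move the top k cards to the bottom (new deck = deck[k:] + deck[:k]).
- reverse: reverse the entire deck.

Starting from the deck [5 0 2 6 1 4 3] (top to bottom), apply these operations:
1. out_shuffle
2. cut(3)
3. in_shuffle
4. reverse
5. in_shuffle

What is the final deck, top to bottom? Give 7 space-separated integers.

Answer: 2 0 5 3 4 1 6

Derivation:
After op 1 (out_shuffle): [5 1 0 4 2 3 6]
After op 2 (cut(3)): [4 2 3 6 5 1 0]
After op 3 (in_shuffle): [6 4 5 2 1 3 0]
After op 4 (reverse): [0 3 1 2 5 4 6]
After op 5 (in_shuffle): [2 0 5 3 4 1 6]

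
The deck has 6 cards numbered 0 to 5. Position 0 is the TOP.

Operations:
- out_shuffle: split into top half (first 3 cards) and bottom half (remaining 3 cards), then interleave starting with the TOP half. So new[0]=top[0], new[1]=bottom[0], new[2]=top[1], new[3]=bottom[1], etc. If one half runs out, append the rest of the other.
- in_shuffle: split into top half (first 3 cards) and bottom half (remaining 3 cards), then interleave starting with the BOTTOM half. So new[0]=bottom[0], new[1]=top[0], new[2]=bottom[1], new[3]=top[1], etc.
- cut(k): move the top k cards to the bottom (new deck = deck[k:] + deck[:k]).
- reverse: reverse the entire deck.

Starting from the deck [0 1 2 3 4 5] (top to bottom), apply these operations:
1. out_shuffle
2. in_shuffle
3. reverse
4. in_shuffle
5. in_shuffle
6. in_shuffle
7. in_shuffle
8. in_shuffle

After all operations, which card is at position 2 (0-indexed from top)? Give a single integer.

Answer: 4

Derivation:
After op 1 (out_shuffle): [0 3 1 4 2 5]
After op 2 (in_shuffle): [4 0 2 3 5 1]
After op 3 (reverse): [1 5 3 2 0 4]
After op 4 (in_shuffle): [2 1 0 5 4 3]
After op 5 (in_shuffle): [5 2 4 1 3 0]
After op 6 (in_shuffle): [1 5 3 2 0 4]
After op 7 (in_shuffle): [2 1 0 5 4 3]
After op 8 (in_shuffle): [5 2 4 1 3 0]
Position 2: card 4.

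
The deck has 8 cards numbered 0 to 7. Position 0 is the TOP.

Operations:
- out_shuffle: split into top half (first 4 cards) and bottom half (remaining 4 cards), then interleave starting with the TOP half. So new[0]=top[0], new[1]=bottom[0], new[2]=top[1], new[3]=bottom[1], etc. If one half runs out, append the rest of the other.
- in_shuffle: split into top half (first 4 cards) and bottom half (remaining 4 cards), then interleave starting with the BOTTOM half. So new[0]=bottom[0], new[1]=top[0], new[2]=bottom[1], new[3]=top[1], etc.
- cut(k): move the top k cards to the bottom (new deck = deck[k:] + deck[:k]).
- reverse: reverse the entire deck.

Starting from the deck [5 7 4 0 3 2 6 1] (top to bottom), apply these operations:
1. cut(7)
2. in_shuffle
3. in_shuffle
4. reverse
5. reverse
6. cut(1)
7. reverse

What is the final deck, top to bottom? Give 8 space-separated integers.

Answer: 2 5 4 3 6 1 7 0

Derivation:
After op 1 (cut(7)): [1 5 7 4 0 3 2 6]
After op 2 (in_shuffle): [0 1 3 5 2 7 6 4]
After op 3 (in_shuffle): [2 0 7 1 6 3 4 5]
After op 4 (reverse): [5 4 3 6 1 7 0 2]
After op 5 (reverse): [2 0 7 1 6 3 4 5]
After op 6 (cut(1)): [0 7 1 6 3 4 5 2]
After op 7 (reverse): [2 5 4 3 6 1 7 0]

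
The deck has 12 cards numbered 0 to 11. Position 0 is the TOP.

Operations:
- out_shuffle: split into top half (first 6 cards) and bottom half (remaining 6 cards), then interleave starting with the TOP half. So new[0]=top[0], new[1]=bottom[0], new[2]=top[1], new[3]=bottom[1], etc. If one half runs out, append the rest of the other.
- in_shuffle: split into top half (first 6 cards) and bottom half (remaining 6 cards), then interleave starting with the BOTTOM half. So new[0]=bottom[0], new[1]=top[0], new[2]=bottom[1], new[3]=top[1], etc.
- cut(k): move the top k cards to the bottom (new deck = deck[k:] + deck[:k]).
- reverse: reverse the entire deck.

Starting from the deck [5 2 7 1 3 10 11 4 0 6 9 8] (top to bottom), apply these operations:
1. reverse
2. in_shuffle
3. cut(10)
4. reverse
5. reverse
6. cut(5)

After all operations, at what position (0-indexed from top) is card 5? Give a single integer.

Answer: 7

Derivation:
After op 1 (reverse): [8 9 6 0 4 11 10 3 1 7 2 5]
After op 2 (in_shuffle): [10 8 3 9 1 6 7 0 2 4 5 11]
After op 3 (cut(10)): [5 11 10 8 3 9 1 6 7 0 2 4]
After op 4 (reverse): [4 2 0 7 6 1 9 3 8 10 11 5]
After op 5 (reverse): [5 11 10 8 3 9 1 6 7 0 2 4]
After op 6 (cut(5)): [9 1 6 7 0 2 4 5 11 10 8 3]
Card 5 is at position 7.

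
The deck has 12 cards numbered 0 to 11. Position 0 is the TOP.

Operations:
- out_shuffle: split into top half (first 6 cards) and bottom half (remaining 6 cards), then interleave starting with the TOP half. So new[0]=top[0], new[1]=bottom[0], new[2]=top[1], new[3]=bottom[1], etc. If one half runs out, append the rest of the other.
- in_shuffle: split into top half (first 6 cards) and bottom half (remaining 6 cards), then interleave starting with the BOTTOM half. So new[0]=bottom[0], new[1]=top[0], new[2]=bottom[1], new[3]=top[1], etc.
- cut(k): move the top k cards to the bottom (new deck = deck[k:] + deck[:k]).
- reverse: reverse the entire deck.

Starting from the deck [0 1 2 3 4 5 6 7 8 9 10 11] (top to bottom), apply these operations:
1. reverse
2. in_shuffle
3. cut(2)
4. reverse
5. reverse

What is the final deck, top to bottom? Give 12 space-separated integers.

After op 1 (reverse): [11 10 9 8 7 6 5 4 3 2 1 0]
After op 2 (in_shuffle): [5 11 4 10 3 9 2 8 1 7 0 6]
After op 3 (cut(2)): [4 10 3 9 2 8 1 7 0 6 5 11]
After op 4 (reverse): [11 5 6 0 7 1 8 2 9 3 10 4]
After op 5 (reverse): [4 10 3 9 2 8 1 7 0 6 5 11]

Answer: 4 10 3 9 2 8 1 7 0 6 5 11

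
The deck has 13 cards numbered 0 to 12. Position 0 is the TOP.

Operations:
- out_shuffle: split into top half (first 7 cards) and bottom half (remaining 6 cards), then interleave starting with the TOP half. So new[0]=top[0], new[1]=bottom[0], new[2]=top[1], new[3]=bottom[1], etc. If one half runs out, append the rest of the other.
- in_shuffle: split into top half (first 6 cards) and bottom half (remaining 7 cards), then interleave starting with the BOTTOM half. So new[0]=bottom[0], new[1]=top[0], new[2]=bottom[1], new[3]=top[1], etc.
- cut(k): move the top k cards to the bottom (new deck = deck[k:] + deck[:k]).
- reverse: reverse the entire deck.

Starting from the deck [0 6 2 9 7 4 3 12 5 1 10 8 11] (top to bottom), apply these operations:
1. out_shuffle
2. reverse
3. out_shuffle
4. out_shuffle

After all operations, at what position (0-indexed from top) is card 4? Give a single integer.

After op 1 (out_shuffle): [0 12 6 5 2 1 9 10 7 8 4 11 3]
After op 2 (reverse): [3 11 4 8 7 10 9 1 2 5 6 12 0]
After op 3 (out_shuffle): [3 1 11 2 4 5 8 6 7 12 10 0 9]
After op 4 (out_shuffle): [3 6 1 7 11 12 2 10 4 0 5 9 8]
Card 4 is at position 8.

Answer: 8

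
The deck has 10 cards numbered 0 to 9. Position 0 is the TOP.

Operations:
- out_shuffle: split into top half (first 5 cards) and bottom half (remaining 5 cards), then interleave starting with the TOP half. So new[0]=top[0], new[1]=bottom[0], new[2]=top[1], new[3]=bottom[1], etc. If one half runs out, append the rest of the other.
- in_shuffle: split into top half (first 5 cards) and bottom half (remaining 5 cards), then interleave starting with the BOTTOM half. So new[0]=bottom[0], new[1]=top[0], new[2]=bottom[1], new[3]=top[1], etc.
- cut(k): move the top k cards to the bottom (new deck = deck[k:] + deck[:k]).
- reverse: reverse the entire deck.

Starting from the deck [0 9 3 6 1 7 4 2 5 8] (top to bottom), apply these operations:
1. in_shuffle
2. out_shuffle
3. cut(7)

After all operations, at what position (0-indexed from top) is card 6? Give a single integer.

Answer: 8

Derivation:
After op 1 (in_shuffle): [7 0 4 9 2 3 5 6 8 1]
After op 2 (out_shuffle): [7 3 0 5 4 6 9 8 2 1]
After op 3 (cut(7)): [8 2 1 7 3 0 5 4 6 9]
Card 6 is at position 8.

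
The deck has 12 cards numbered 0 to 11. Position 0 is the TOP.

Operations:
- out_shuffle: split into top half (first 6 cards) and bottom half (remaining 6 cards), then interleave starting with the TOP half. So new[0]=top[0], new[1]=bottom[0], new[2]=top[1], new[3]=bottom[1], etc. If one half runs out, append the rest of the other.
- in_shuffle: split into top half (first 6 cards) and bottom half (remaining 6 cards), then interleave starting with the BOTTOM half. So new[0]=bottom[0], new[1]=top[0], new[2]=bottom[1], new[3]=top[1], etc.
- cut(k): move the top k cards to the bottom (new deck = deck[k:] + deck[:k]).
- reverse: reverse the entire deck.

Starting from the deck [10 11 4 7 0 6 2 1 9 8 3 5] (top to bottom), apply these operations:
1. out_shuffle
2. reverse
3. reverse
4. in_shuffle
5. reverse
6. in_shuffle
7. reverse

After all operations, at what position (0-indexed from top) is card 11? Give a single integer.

Answer: 11

Derivation:
After op 1 (out_shuffle): [10 2 11 1 4 9 7 8 0 3 6 5]
After op 2 (reverse): [5 6 3 0 8 7 9 4 1 11 2 10]
After op 3 (reverse): [10 2 11 1 4 9 7 8 0 3 6 5]
After op 4 (in_shuffle): [7 10 8 2 0 11 3 1 6 4 5 9]
After op 5 (reverse): [9 5 4 6 1 3 11 0 2 8 10 7]
After op 6 (in_shuffle): [11 9 0 5 2 4 8 6 10 1 7 3]
After op 7 (reverse): [3 7 1 10 6 8 4 2 5 0 9 11]
Card 11 is at position 11.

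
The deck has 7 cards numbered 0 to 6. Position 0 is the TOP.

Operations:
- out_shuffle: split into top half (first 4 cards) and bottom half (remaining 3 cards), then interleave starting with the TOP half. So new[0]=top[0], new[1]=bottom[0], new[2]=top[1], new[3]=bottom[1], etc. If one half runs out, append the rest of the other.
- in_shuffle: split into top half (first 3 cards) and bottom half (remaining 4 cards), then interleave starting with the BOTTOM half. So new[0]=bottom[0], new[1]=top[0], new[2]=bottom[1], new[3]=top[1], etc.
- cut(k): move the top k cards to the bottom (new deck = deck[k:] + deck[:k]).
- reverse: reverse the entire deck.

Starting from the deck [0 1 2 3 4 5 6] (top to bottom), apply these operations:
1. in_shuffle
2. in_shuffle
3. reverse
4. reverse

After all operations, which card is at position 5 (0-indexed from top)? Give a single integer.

Answer: 4

Derivation:
After op 1 (in_shuffle): [3 0 4 1 5 2 6]
After op 2 (in_shuffle): [1 3 5 0 2 4 6]
After op 3 (reverse): [6 4 2 0 5 3 1]
After op 4 (reverse): [1 3 5 0 2 4 6]
Position 5: card 4.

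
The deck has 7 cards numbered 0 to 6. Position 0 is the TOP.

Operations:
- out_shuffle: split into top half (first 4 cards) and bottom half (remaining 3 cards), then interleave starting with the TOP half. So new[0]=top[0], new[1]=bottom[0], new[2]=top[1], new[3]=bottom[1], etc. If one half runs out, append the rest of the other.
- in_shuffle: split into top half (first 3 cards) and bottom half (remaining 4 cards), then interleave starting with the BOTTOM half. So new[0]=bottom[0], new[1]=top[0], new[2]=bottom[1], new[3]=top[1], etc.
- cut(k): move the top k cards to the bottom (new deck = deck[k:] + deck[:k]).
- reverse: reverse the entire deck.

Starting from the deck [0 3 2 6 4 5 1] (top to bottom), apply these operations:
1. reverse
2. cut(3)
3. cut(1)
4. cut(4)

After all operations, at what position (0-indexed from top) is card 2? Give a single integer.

Answer: 3

Derivation:
After op 1 (reverse): [1 5 4 6 2 3 0]
After op 2 (cut(3)): [6 2 3 0 1 5 4]
After op 3 (cut(1)): [2 3 0 1 5 4 6]
After op 4 (cut(4)): [5 4 6 2 3 0 1]
Card 2 is at position 3.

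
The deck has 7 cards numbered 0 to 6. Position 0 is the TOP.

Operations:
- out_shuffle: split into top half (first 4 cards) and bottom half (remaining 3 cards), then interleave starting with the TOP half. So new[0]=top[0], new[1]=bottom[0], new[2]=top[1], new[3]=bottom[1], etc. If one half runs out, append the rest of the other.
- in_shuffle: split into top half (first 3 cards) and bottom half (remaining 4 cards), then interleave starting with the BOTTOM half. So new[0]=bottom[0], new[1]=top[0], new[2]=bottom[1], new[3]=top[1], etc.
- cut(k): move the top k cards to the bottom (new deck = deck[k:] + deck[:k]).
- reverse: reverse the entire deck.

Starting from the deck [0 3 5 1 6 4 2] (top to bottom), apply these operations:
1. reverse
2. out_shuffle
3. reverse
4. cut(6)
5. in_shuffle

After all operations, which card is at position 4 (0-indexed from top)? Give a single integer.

After op 1 (reverse): [2 4 6 1 5 3 0]
After op 2 (out_shuffle): [2 5 4 3 6 0 1]
After op 3 (reverse): [1 0 6 3 4 5 2]
After op 4 (cut(6)): [2 1 0 6 3 4 5]
After op 5 (in_shuffle): [6 2 3 1 4 0 5]
Position 4: card 4.

Answer: 4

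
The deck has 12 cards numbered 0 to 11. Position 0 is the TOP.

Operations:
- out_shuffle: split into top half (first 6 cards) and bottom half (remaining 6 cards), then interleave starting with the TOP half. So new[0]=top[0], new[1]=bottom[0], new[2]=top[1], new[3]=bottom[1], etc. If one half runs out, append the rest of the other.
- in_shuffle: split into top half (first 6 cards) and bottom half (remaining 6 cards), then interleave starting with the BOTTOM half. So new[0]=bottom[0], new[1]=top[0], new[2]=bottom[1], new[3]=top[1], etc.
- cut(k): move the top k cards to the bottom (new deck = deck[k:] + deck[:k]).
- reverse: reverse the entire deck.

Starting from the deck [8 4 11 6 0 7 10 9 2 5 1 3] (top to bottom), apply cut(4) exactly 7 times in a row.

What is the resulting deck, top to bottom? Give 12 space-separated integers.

After op 1 (cut(4)): [0 7 10 9 2 5 1 3 8 4 11 6]
After op 2 (cut(4)): [2 5 1 3 8 4 11 6 0 7 10 9]
After op 3 (cut(4)): [8 4 11 6 0 7 10 9 2 5 1 3]
After op 4 (cut(4)): [0 7 10 9 2 5 1 3 8 4 11 6]
After op 5 (cut(4)): [2 5 1 3 8 4 11 6 0 7 10 9]
After op 6 (cut(4)): [8 4 11 6 0 7 10 9 2 5 1 3]
After op 7 (cut(4)): [0 7 10 9 2 5 1 3 8 4 11 6]

Answer: 0 7 10 9 2 5 1 3 8 4 11 6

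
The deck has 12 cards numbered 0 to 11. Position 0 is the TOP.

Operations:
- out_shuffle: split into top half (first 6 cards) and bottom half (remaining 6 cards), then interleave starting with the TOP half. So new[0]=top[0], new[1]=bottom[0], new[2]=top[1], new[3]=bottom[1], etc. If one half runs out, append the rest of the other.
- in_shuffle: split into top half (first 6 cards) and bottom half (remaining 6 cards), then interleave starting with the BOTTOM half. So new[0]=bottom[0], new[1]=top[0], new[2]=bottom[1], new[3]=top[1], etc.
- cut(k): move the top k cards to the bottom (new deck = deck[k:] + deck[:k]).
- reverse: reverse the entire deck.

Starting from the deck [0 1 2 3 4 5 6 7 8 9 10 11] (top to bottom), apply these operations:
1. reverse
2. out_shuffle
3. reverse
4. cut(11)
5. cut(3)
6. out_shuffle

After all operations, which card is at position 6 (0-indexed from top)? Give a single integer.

After op 1 (reverse): [11 10 9 8 7 6 5 4 3 2 1 0]
After op 2 (out_shuffle): [11 5 10 4 9 3 8 2 7 1 6 0]
After op 3 (reverse): [0 6 1 7 2 8 3 9 4 10 5 11]
After op 4 (cut(11)): [11 0 6 1 7 2 8 3 9 4 10 5]
After op 5 (cut(3)): [1 7 2 8 3 9 4 10 5 11 0 6]
After op 6 (out_shuffle): [1 4 7 10 2 5 8 11 3 0 9 6]
Position 6: card 8.

Answer: 8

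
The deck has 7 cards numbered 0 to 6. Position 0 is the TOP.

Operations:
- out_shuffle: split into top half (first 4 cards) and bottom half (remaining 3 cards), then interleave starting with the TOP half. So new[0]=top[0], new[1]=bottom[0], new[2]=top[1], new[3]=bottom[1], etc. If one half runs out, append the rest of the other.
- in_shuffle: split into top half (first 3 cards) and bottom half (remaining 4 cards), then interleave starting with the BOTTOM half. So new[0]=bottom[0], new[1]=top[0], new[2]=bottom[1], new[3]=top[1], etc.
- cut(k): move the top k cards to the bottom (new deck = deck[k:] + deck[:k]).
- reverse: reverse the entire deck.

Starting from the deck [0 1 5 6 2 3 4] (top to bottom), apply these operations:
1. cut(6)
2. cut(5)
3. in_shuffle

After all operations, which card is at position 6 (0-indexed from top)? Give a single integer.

Answer: 6

Derivation:
After op 1 (cut(6)): [4 0 1 5 6 2 3]
After op 2 (cut(5)): [2 3 4 0 1 5 6]
After op 3 (in_shuffle): [0 2 1 3 5 4 6]
Position 6: card 6.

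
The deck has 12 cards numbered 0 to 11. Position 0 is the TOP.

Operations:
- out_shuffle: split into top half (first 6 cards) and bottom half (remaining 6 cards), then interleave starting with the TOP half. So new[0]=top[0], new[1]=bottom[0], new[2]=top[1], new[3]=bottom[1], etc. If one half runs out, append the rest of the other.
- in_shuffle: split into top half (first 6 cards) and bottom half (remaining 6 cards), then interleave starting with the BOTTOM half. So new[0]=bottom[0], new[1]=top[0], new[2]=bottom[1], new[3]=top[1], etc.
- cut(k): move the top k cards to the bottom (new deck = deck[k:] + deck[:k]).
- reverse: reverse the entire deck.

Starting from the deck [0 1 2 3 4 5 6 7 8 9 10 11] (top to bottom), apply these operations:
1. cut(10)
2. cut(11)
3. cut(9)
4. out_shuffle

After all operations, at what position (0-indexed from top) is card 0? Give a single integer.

Answer: 1

Derivation:
After op 1 (cut(10)): [10 11 0 1 2 3 4 5 6 7 8 9]
After op 2 (cut(11)): [9 10 11 0 1 2 3 4 5 6 7 8]
After op 3 (cut(9)): [6 7 8 9 10 11 0 1 2 3 4 5]
After op 4 (out_shuffle): [6 0 7 1 8 2 9 3 10 4 11 5]
Card 0 is at position 1.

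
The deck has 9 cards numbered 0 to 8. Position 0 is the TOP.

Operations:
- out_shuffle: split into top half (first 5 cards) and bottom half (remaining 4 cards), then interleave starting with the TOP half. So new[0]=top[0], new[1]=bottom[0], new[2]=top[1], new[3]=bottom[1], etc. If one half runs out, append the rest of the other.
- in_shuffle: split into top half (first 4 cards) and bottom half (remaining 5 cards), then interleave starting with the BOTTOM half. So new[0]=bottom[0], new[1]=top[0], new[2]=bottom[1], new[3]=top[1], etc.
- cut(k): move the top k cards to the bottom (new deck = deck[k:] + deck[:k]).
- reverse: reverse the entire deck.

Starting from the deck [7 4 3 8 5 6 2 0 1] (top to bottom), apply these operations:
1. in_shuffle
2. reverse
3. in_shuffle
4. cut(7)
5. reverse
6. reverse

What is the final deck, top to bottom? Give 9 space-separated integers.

Answer: 3 5 2 1 4 8 6 0 7

Derivation:
After op 1 (in_shuffle): [5 7 6 4 2 3 0 8 1]
After op 2 (reverse): [1 8 0 3 2 4 6 7 5]
After op 3 (in_shuffle): [2 1 4 8 6 0 7 3 5]
After op 4 (cut(7)): [3 5 2 1 4 8 6 0 7]
After op 5 (reverse): [7 0 6 8 4 1 2 5 3]
After op 6 (reverse): [3 5 2 1 4 8 6 0 7]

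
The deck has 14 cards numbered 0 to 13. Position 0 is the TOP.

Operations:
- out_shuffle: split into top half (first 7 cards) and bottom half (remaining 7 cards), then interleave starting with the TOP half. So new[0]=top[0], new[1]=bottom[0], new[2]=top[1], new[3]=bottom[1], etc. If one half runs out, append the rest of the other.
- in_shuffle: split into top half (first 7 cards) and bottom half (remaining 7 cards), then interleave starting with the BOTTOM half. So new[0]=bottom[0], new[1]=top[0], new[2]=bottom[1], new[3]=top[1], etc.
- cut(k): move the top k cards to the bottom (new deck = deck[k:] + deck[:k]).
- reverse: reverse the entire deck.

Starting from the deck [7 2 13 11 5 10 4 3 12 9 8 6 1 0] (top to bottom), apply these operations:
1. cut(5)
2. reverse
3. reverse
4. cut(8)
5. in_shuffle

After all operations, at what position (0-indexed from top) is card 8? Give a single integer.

After op 1 (cut(5)): [10 4 3 12 9 8 6 1 0 7 2 13 11 5]
After op 2 (reverse): [5 11 13 2 7 0 1 6 8 9 12 3 4 10]
After op 3 (reverse): [10 4 3 12 9 8 6 1 0 7 2 13 11 5]
After op 4 (cut(8)): [0 7 2 13 11 5 10 4 3 12 9 8 6 1]
After op 5 (in_shuffle): [4 0 3 7 12 2 9 13 8 11 6 5 1 10]
Card 8 is at position 8.

Answer: 8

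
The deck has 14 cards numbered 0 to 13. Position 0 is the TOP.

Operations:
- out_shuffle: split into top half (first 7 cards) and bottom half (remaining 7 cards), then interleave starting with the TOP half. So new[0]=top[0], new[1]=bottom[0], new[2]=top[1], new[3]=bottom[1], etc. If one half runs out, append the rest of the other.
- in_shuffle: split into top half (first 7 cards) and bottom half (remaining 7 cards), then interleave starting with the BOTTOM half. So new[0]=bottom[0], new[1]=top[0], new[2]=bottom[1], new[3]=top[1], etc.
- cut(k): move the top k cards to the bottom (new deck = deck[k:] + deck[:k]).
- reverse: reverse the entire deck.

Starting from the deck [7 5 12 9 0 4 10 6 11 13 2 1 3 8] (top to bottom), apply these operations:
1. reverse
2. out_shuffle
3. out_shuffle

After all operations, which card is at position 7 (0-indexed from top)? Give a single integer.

After op 1 (reverse): [8 3 1 2 13 11 6 10 4 0 9 12 5 7]
After op 2 (out_shuffle): [8 10 3 4 1 0 2 9 13 12 11 5 6 7]
After op 3 (out_shuffle): [8 9 10 13 3 12 4 11 1 5 0 6 2 7]
Position 7: card 11.

Answer: 11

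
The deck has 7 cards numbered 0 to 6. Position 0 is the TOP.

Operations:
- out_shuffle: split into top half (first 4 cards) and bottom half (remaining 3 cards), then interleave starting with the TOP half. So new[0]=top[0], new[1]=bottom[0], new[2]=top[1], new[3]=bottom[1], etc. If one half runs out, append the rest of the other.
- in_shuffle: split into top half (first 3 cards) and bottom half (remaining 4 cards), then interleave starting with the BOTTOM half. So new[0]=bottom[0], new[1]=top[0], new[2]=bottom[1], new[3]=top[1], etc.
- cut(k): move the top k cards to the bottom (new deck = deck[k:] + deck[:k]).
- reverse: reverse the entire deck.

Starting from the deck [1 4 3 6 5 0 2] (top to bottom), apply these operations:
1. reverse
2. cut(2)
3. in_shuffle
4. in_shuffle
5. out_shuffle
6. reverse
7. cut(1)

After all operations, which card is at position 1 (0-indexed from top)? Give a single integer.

Answer: 2

Derivation:
After op 1 (reverse): [2 0 5 6 3 4 1]
After op 2 (cut(2)): [5 6 3 4 1 2 0]
After op 3 (in_shuffle): [4 5 1 6 2 3 0]
After op 4 (in_shuffle): [6 4 2 5 3 1 0]
After op 5 (out_shuffle): [6 3 4 1 2 0 5]
After op 6 (reverse): [5 0 2 1 4 3 6]
After op 7 (cut(1)): [0 2 1 4 3 6 5]
Position 1: card 2.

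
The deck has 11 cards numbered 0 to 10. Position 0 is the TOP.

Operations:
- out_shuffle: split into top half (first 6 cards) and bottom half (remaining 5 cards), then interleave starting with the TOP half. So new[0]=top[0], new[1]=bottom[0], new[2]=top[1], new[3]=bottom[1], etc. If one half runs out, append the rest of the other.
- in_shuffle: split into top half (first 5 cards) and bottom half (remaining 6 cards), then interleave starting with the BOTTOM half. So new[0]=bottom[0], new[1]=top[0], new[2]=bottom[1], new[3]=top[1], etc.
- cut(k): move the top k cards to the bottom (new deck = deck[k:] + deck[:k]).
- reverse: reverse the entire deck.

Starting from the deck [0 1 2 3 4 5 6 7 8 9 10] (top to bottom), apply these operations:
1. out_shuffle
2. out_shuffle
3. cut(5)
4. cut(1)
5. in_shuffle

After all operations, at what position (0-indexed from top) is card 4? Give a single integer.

Answer: 10

Derivation:
After op 1 (out_shuffle): [0 6 1 7 2 8 3 9 4 10 5]
After op 2 (out_shuffle): [0 3 6 9 1 4 7 10 2 5 8]
After op 3 (cut(5)): [4 7 10 2 5 8 0 3 6 9 1]
After op 4 (cut(1)): [7 10 2 5 8 0 3 6 9 1 4]
After op 5 (in_shuffle): [0 7 3 10 6 2 9 5 1 8 4]
Card 4 is at position 10.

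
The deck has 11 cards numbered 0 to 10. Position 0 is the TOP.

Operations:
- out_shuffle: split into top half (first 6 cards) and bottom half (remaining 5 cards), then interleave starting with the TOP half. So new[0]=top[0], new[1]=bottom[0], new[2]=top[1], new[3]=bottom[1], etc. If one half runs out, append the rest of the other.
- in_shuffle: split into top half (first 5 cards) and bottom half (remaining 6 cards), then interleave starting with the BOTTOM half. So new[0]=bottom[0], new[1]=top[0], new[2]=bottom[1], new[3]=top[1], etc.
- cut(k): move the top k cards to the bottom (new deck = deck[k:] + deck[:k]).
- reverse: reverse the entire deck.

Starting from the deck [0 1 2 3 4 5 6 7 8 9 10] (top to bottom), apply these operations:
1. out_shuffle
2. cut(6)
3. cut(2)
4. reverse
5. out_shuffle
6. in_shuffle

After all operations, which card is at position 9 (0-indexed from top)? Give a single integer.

Answer: 8

Derivation:
After op 1 (out_shuffle): [0 6 1 7 2 8 3 9 4 10 5]
After op 2 (cut(6)): [3 9 4 10 5 0 6 1 7 2 8]
After op 3 (cut(2)): [4 10 5 0 6 1 7 2 8 3 9]
After op 4 (reverse): [9 3 8 2 7 1 6 0 5 10 4]
After op 5 (out_shuffle): [9 6 3 0 8 5 2 10 7 4 1]
After op 6 (in_shuffle): [5 9 2 6 10 3 7 0 4 8 1]
Position 9: card 8.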